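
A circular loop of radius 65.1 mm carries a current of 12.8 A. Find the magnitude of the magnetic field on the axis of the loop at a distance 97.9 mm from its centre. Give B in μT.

B ≈ 21.0 μT

On the axis of a circular loop, B = μ₀IR² / [2(R²+z²)^(3/2)].
R² + z² = (0.0651)² + (0.0979)² = 0.01382 m², and (R²+z²)^(3/2) = 1.63×10⁻³ m³.
B = (4π×10⁻⁷ × 12.8 × 0.004238) / (2 × 1.63×10⁻³) = 2.10×10⁻⁵ T.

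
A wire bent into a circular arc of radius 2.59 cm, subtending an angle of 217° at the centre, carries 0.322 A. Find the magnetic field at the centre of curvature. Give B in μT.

The Biot–Savart field of a circular arc at its centre is B = μ₀Iφ/(4πR), with φ = 3.787 rad.
B = (4π×10⁻⁷ × 0.322 × 3.787) / (4π × 0.0259) = 4.71×10⁻⁶ T.

B ≈ 4.71 μT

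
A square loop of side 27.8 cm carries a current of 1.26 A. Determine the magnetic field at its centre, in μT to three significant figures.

Each side is a finite straight segment at perpendicular distance d = a/(2 tan(π/4)) = 0.139 m from the centre, with end-angles ±π/4.
One side contributes B₁ = (μ₀I/4πd)·2 sin(π/4) = 1.28×10⁻⁶ T.
All 4 sides add in the same direction: B = 4 × 1.28×10⁻⁶ = 5.13×10⁻⁶ T.

B ≈ 5.13 μT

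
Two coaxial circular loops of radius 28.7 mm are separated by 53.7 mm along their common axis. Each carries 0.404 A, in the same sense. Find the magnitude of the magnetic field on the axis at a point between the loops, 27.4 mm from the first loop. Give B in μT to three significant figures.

Each loop contributes B = μ₀IR²/[2(R²+z²)^(3/2)] on the axis, with z measured from that loop.
Loop 1 (z = 0.0274 m): B₁ = 3.35×10⁻⁶ T. Loop 2 (z = 0.0263 m): B₂ = 3.54×10⁻⁶ T.
The fields add: B = B₁ + B₂ = 6.89×10⁻⁶ T.

B ≈ 6.89 μT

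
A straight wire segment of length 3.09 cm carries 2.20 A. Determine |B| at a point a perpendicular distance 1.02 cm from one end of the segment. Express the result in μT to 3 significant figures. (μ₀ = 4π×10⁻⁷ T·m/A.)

For a finite straight segment, B = (μ₀I/4πd)(sinθ₁ + sinθ₂), where θ₁, θ₂ are the angles from the perpendicular to each end.
The perpendicular foot is at one end, so the two end-offsets along the wire are 0 and L = 0.0309 m.
sinθ₁ = 0/√(0²+0.0102²) = 0.0000; sinθ₂ = 0.0309/√(0.0309²+0.0102²) = 0.9496.
B = (4π×10⁻⁷ × 2.20) / (4π × 0.0102) × (0.0000 + 0.9496) = 2.05×10⁻⁵ T.

B ≈ 20.5 μT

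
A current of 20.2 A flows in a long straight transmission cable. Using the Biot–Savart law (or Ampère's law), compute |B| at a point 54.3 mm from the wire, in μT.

For an infinitely long straight wire, B = μ₀I/(2πd).
B = (4π×10⁻⁷ × 20.2) / (2π × 0.0543) = 7.44×10⁻⁵ T.

B ≈ 74.4 μT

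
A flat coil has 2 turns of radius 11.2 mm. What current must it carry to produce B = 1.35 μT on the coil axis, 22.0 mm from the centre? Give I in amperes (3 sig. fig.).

I ≈ 0.129 A

For an N-turn coil, B = Nμ₀IR²/[2(R²+z²)^(3/2)] with R = 0.0112 m, z = 0.022 m, so I = 2B(R²+z²)^(3/2)/(Nμ₀R²) = 2 × 1.35×10⁻⁶ × 1.50×10⁻⁵ / (2 × 4π×10⁻⁷ × 0.0001254) = 0.129 A.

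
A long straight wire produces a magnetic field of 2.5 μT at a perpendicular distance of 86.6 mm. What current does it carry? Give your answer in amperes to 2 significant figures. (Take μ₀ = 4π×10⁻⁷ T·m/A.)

For a long straight wire B = μ₀I/(2πd), so I = 2πdB/μ₀.
I = 2π × 0.0866 × 2.50×10⁻⁶ / (4π×10⁻⁷) = 1.08 A.

I ≈ 1.1 A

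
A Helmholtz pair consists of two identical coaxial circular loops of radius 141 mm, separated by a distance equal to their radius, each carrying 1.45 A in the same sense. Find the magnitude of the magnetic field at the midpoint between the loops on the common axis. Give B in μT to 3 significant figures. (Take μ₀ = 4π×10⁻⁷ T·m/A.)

Each loop contributes B = μ₀IR²/[2(R²+z²)^(3/2)] on the axis, with z measured from that loop.
Loop 1 (z = 0.0705 m): B₁ = 4.62×10⁻⁶ T. Loop 2 (z = 0.0705 m): B₂ = 4.62×10⁻⁶ T.
The fields add: B = B₁ + B₂ = 9.25×10⁻⁶ T.

B ≈ 9.25 μT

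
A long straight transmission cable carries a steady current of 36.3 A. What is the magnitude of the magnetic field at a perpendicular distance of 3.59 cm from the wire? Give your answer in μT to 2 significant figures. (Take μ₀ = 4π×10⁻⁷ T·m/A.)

B ≈ 200 μT

For an infinitely long straight wire, B = μ₀I/(2πd).
B = (4π×10⁻⁷ × 36.3) / (2π × 0.0359) = 2.02×10⁻⁴ T.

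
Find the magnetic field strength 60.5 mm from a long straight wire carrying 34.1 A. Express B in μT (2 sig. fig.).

B ≈ 110 μT

For an infinitely long straight wire, B = μ₀I/(2πd).
B = (4π×10⁻⁷ × 34.1) / (2π × 0.0605) = 1.13×10⁻⁴ T.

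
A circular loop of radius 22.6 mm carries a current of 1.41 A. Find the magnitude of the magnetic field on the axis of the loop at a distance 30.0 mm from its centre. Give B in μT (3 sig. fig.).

On the axis of a circular loop, B = μ₀IR² / [2(R²+z²)^(3/2)].
R² + z² = (0.0226)² + (0.03)² = 0.001411 m², and (R²+z²)^(3/2) = 5.30×10⁻⁵ m³.
B = (4π×10⁻⁷ × 1.41 × 0.0005108) / (2 × 5.30×10⁻⁵) = 8.54×10⁻⁶ T.

B ≈ 8.54 μT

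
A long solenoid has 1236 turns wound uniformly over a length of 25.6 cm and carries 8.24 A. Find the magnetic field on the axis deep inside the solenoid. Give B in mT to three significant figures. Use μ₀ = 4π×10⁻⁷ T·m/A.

B ≈ 50.0 mT

Inside a long solenoid, B = μ₀nI with n = 4828 turns/m.
B = 4π×10⁻⁷ × 4828 × 8.24 = 5.00×10⁻² T.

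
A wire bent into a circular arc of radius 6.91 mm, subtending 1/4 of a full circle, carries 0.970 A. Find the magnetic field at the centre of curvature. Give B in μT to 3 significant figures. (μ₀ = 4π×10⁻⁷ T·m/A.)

The Biot–Savart field of a circular arc at its centre is B = μ₀Iφ/(4πR), with φ = 1.571 rad.
B = (4π×10⁻⁷ × 0.970 × 1.571) / (4π × 0.00691) = 2.21×10⁻⁵ T.

B ≈ 22.1 μT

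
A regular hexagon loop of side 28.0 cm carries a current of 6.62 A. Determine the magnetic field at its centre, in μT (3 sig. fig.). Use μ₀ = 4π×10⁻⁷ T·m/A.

Each side is a finite straight segment at perpendicular distance d = a/(2 tan(π/6)) = 0.2425 m from the centre, with end-angles ±π/6.
One side contributes B₁ = (μ₀I/4πd)·2 sin(π/6) = 2.73×10⁻⁶ T.
All 6 sides add in the same direction: B = 6 × 2.73×10⁻⁶ = 1.64×10⁻⁵ T.

B ≈ 16.4 μT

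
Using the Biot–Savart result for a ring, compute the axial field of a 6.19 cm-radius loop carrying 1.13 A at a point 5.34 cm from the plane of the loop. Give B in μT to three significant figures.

B ≈ 4.98 μT

On the axis of a circular loop, B = μ₀IR² / [2(R²+z²)^(3/2)].
R² + z² = (0.0619)² + (0.0534)² = 0.006683 m², and (R²+z²)^(3/2) = 5.46×10⁻⁴ m³.
B = (4π×10⁻⁷ × 1.13 × 0.003832) / (2 × 5.46×10⁻⁴) = 4.98×10⁻⁶ T.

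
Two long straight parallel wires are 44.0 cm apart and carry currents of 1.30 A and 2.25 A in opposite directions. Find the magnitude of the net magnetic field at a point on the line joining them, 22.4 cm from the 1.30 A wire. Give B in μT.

B ≈ 3.24 μT

Each long wire gives B = μ₀I/(2πd). Distances are d₁ = 0.224 m and d₂ = 0.216 m.
B₁ = 1.16×10⁻⁶ T, B₂ = 2.08×10⁻⁶ T.
Between antiparallel currents both contributions point the same way, so they add. B = B₁ + B₂ = 1.16×10⁻⁶ + 2.08×10⁻⁶ = 3.24×10⁻⁶ T.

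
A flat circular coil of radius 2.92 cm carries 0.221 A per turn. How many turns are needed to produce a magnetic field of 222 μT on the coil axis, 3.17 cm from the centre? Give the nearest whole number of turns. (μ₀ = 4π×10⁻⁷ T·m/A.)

For an N-turn coil, B = Nμ₀IR²/[2(R²+z²)^(3/2)]. A single turn gives B₁ = 1.48×10⁻⁶ T with R = 0.0292 m, z = 0.0317 m.
N = B/B₁ = 2.22×10⁻⁴ / 1.48×10⁻⁶ = 150.11.

N = 150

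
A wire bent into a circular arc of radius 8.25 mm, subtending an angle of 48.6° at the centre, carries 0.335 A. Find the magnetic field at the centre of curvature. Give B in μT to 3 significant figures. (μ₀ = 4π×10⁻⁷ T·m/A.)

B ≈ 3.44 μT

The Biot–Savart field of a circular arc at its centre is B = μ₀Iφ/(4πR), with φ = 0.8482 rad.
B = (4π×10⁻⁷ × 0.335 × 0.8482) / (4π × 0.00825) = 3.44×10⁻⁶ T.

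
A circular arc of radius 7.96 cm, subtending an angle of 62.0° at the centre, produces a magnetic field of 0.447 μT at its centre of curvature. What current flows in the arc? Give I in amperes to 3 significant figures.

For a circular arc, B = μ₀Iφ/(4πR) with φ in radians; here φ = 1.082 rad.
So I = 4πRB/(μ₀φ) = 4π × 0.0796 × 4.47×10⁻⁷ / (4π×10⁻⁷ × 1.082) = 0.329 A.

I ≈ 0.329 A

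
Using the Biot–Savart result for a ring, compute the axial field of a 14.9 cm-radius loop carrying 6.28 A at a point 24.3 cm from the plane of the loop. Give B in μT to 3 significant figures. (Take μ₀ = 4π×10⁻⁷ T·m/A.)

B ≈ 3.78 μT

On the axis of a circular loop, B = μ₀IR² / [2(R²+z²)^(3/2)].
R² + z² = (0.149)² + (0.243)² = 0.08125 m², and (R²+z²)^(3/2) = 2.32×10⁻² m³.
B = (4π×10⁻⁷ × 6.28 × 0.0222) / (2 × 2.32×10⁻²) = 3.78×10⁻⁶ T.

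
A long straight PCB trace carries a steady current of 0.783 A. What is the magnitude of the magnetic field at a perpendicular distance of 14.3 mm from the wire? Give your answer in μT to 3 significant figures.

For an infinitely long straight wire, B = μ₀I/(2πd).
B = (4π×10⁻⁷ × 0.783) / (2π × 0.0143) = 1.10×10⁻⁵ T.

B ≈ 11.0 μT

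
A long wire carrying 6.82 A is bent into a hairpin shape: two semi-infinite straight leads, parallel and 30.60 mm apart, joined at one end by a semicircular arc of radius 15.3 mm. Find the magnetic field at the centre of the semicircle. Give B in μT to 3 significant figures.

B ≈ 229 μT

The semicircular arc contributes B_arc = μ₀I·π/(4πR) = μ₀I/(4R) = 1.40×10⁻⁴ T.
Each semi-infinite lead is at perpendicular distance R = 0.0153 m from the centre, with the perpendicular foot at its near end, so it contributes μ₀I/(4πR); both point the same way, together 8.92×10⁻⁵ T.
Arc and leads all point the same direction: B = 1.40×10⁻⁴ + 8.92×10⁻⁵ = 2.29×10⁻⁴ T.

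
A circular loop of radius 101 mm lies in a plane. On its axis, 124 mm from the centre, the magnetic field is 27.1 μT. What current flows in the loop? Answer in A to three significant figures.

I ≈ 17.3 A

On the axis of a loop, B = μ₀IR²/[2(R²+z²)^(3/2)], so I = 2B(R²+z²)^(3/2)/(μ₀R²).
R² + z² = 0.0102 + 0.01538 = 0.02558 m²; raised to 3/2 gives 4.09×10⁻³ m³.
I = 2 × 2.71×10⁻⁵ × 4.09×10⁻³ / (1.26×10⁻⁶ × 0.0102) = 17.3 A.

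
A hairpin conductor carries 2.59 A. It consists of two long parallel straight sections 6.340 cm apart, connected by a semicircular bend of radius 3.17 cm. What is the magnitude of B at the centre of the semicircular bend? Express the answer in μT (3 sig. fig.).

B ≈ 42.0 μT

The semicircular arc contributes B_arc = μ₀I·π/(4πR) = μ₀I/(4R) = 2.57×10⁻⁵ T.
Each semi-infinite lead is at perpendicular distance R = 0.0317 m from the centre, with the perpendicular foot at its near end, so it contributes μ₀I/(4πR); both point the same way, together 1.63×10⁻⁵ T.
Arc and leads all point the same direction: B = 2.57×10⁻⁵ + 1.63×10⁻⁵ = 4.20×10⁻⁵ T.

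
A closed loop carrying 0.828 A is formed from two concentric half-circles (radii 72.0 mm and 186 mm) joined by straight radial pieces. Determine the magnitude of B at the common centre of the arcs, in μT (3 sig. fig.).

The radial connectors point toward the centre, so dl × r̂ = 0 and they contribute nothing.
Each semicircle gives μ₀I/(4R): inner arc 3.61×10⁻⁶ T, outer arc 1.40×10⁻⁶ T.
The two arcs carry current in opposite angular senses, so their fields oppose: B = |3.61×10⁻⁶ − 1.40×10⁻⁶| = 2.21×10⁻⁶ T.

B ≈ 2.21 μT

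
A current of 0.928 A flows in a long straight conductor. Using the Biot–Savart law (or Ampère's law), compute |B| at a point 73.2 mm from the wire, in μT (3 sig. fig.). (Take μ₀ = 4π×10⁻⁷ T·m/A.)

For an infinitely long straight wire, B = μ₀I/(2πd).
B = (4π×10⁻⁷ × 0.928) / (2π × 0.0732) = 2.54×10⁻⁶ T.

B ≈ 2.54 μT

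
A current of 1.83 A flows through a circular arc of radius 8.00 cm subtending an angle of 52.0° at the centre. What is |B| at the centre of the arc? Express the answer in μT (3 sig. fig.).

The Biot–Savart field of a circular arc at its centre is B = μ₀Iφ/(4πR), with φ = 0.9076 rad.
B = (4π×10⁻⁷ × 1.83 × 0.9076) / (4π × 0.08) = 2.08×10⁻⁶ T.

B ≈ 2.08 μT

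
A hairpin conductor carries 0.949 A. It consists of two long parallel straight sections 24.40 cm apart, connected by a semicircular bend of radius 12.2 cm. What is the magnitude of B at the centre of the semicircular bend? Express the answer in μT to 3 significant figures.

The semicircular arc contributes B_arc = μ₀I·π/(4πR) = μ₀I/(4R) = 2.44×10⁻⁶ T.
Each semi-infinite lead is at perpendicular distance R = 0.122 m from the centre, with the perpendicular foot at its near end, so it contributes μ₀I/(4πR); both point the same way, together 1.56×10⁻⁶ T.
Arc and leads all point the same direction: B = 2.44×10⁻⁶ + 1.56×10⁻⁶ = 4.00×10⁻⁶ T.

B ≈ 4.00 μT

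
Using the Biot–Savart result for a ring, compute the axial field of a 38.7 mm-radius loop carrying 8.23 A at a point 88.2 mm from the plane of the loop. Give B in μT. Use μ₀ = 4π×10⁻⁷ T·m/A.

B ≈ 8.67 μT

On the axis of a circular loop, B = μ₀IR² / [2(R²+z²)^(3/2)].
R² + z² = (0.0387)² + (0.0882)² = 0.009277 m², and (R²+z²)^(3/2) = 8.94×10⁻⁴ m³.
B = (4π×10⁻⁷ × 8.23 × 0.001498) / (2 × 8.94×10⁻⁴) = 8.67×10⁻⁶ T.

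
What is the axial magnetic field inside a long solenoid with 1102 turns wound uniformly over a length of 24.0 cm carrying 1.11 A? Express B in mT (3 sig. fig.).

B ≈ 6.40 mT

Inside a long solenoid, B = μ₀nI with n = 4592 turns/m.
B = 4π×10⁻⁷ × 4592 × 1.11 = 6.40×10⁻³ T.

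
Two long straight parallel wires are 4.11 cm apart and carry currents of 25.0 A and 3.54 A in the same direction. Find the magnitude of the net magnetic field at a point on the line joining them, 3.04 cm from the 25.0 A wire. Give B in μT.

B ≈ 98.3 μT

Each long wire gives B = μ₀I/(2πd). Distances are d₁ = 0.0304 m and d₂ = 0.0107 m.
B₁ = 1.64×10⁻⁴ T, B₂ = 6.62×10⁻⁵ T.
Between parallel currents the two contributions point in opposite directions, so they subtract. B = |B₁ − B₂| = |1.64×10⁻⁴ − 6.62×10⁻⁵| = 9.83×10⁻⁵ T.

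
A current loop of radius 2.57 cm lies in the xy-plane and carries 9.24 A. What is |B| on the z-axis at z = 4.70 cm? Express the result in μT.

On the axis of a circular loop, B = μ₀IR² / [2(R²+z²)^(3/2)].
R² + z² = (0.0257)² + (0.047)² = 0.002869 m², and (R²+z²)^(3/2) = 1.54×10⁻⁴ m³.
B = (4π×10⁻⁷ × 9.24 × 0.0006605) / (2 × 1.54×10⁻⁴) = 2.49×10⁻⁵ T.

B ≈ 24.9 μT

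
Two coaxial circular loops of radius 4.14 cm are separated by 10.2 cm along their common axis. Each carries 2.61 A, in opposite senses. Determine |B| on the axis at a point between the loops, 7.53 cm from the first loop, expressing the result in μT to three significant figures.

B ≈ 19.1 μT

Each loop contributes B = μ₀IR²/[2(R²+z²)^(3/2)] on the axis, with z measured from that loop.
Loop 1 (z = 0.0753 m): B₁ = 4.43×10⁻⁶ T. Loop 2 (z = 0.0267 m): B₂ = 2.35×10⁻⁵ T.
The fields oppose: B = |B₁ − B₂| = 1.91×10⁻⁵ T.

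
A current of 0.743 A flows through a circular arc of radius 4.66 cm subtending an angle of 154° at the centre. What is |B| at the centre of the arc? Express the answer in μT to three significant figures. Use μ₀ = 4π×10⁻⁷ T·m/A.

The Biot–Savart field of a circular arc at its centre is B = μ₀Iφ/(4πR), with φ = 2.688 rad.
B = (4π×10⁻⁷ × 0.743 × 2.688) / (4π × 0.0466) = 4.29×10⁻⁶ T.

B ≈ 4.29 μT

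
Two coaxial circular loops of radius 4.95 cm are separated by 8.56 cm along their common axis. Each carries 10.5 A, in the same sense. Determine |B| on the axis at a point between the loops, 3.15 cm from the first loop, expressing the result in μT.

Each loop contributes B = μ₀IR²/[2(R²+z²)^(3/2)] on the axis, with z measured from that loop.
Loop 1 (z = 0.0315 m): B₁ = 8.00×10⁻⁵ T. Loop 2 (z = 0.0541 m): B₂ = 4.10×10⁻⁵ T.
The fields add: B = B₁ + B₂ = 1.21×10⁻⁴ T.

B ≈ 121 μT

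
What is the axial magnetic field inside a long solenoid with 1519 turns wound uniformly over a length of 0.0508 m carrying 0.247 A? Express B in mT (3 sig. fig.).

Inside a long solenoid, B = μ₀nI with n = 2.990×10⁴ turns/m.
B = 4π×10⁻⁷ × 2.990×10⁴ × 0.247 = 9.28×10⁻³ T.

B ≈ 9.28 mT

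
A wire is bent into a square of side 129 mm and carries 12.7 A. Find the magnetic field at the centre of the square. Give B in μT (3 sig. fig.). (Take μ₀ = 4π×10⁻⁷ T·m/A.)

B ≈ 111 μT

Each side is a finite straight segment at perpendicular distance d = a/(2 tan(π/4)) = 0.0645 m from the centre, with end-angles ±π/4.
One side contributes B₁ = (μ₀I/4πd)·2 sin(π/4) = 2.78×10⁻⁵ T.
All 4 sides add in the same direction: B = 4 × 2.78×10⁻⁵ = 1.11×10⁻⁴ T.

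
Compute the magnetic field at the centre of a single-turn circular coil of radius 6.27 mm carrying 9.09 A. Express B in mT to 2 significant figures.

B ≈ 0.91 mT

At the centre of a circular loop the Biot–Savart law gives B = μ₀I/(2R).
B = (4π×10⁻⁷ × 9.09) / (2 × 0.00627) = 9.11×10⁻⁴ T.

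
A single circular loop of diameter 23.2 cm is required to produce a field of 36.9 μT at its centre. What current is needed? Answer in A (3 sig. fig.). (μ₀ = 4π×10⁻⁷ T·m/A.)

At the centre of a circular loop B = μ₀I/(2R), so I = 2RB/μ₀.
With R = 0.116 m, I = 2 × 0.116 × 3.69×10⁻⁵ / (4π×10⁻⁷) = 6.81 A.

I ≈ 6.81 A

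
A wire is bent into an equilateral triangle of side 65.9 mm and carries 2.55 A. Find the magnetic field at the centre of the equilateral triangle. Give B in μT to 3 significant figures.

Each side is a finite straight segment at perpendicular distance d = a/(2 tan(π/3)) = 0.01902 m from the centre, with end-angles ±π/3.
One side contributes B₁ = (μ₀I/4πd)·2 sin(π/3) = 2.32×10⁻⁵ T.
All 3 sides add in the same direction: B = 3 × 2.32×10⁻⁵ = 6.97×10⁻⁵ T.

B ≈ 69.7 μT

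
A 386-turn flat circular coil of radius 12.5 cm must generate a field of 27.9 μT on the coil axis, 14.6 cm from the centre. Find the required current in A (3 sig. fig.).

For an N-turn coil, B = Nμ₀IR²/[2(R²+z²)^(3/2)] with R = 0.125 m, z = 0.146 m, so I = 2B(R²+z²)^(3/2)/(Nμ₀R²) = 2 × 2.79×10⁻⁵ × 7.10×10⁻³ / (386 × 4π×10⁻⁷ × 0.01562) = 5.23×10⁻² A.

I ≈ 0.0523 A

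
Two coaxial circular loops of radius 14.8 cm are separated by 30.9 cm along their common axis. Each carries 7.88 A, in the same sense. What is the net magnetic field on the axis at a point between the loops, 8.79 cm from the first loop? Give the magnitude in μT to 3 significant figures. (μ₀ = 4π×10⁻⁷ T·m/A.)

Each loop contributes B = μ₀IR²/[2(R²+z²)^(3/2)] on the axis, with z measured from that loop.
Loop 1 (z = 0.0879 m): B₁ = 2.13×10⁻⁵ T. Loop 2 (z = 0.2211 m): B₂ = 5.76×10⁻⁶ T.
The fields add: B = B₁ + B₂ = 2.70×10⁻⁵ T.

B ≈ 27.0 μT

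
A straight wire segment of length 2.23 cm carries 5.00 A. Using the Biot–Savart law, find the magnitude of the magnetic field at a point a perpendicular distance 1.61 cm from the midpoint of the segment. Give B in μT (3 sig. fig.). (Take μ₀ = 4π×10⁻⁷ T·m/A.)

B ≈ 35.4 μT

For a finite straight segment, B = (μ₀I/4πd)(sinθ₁ + sinθ₂), where θ₁, θ₂ are the angles from the perpendicular to each end.
The perpendicular from the point meets the wire at its midpoint, so each end is L/2 = 0.01115 m away along the wire.
sinθ₁ = 0.01115/√(0.01115²+0.0161²) = 0.5693; sinθ₂ = 0.01115/√(0.01115²+0.0161²) = 0.5693.
B = (4π×10⁻⁷ × 5.00) / (4π × 0.0161) × (0.5693 + 0.5693) = 3.54×10⁻⁵ T.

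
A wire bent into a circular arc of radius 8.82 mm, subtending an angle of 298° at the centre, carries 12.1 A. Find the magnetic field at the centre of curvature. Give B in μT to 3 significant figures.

B ≈ 714 μT

The Biot–Savart field of a circular arc at its centre is B = μ₀Iφ/(4πR), with φ = 5.201 rad.
B = (4π×10⁻⁷ × 12.1 × 5.201) / (4π × 0.00882) = 7.14×10⁻⁴ T.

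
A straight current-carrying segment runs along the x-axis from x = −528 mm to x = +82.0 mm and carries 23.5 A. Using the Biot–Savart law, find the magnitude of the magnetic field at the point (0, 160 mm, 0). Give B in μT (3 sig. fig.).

For a finite straight segment, B = (μ₀I/4πd)(sinθ₁ + sinθ₂), where θ₁, θ₂ are the angles from the perpendicular to each end.
The perpendicular distance is d = 0.16 m; the end-offsets along the wire are a = 0.528 m and b = 0.082 m.
sinθ₁ = 0.528/√(0.528²+0.16²) = 0.9570; sinθ₂ = 0.082/√(0.082²+0.16²) = 0.4561.
B = (4π×10⁻⁷ × 23.5) / (4π × 0.16) × (0.9570 + 0.4561) = 2.08×10⁻⁵ T.

B ≈ 20.8 μT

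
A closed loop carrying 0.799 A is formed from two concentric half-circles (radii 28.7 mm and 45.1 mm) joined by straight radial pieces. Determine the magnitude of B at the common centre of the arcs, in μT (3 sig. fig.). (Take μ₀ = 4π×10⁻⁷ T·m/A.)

B ≈ 3.18 μT

The radial connectors point toward the centre, so dl × r̂ = 0 and they contribute nothing.
Each semicircle gives μ₀I/(4R): inner arc 8.75×10⁻⁶ T, outer arc 5.57×10⁻⁶ T.
The two arcs carry current in opposite angular senses, so their fields oppose: B = |8.75×10⁻⁶ − 5.57×10⁻⁶| = 3.18×10⁻⁶ T.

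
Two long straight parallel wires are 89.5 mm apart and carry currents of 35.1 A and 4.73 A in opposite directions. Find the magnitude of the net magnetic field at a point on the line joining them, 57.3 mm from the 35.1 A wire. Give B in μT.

B ≈ 152 μT

Each long wire gives B = μ₀I/(2πd). Distances are d₁ = 0.0573 m and d₂ = 0.0322 m.
B₁ = 1.23×10⁻⁴ T, B₂ = 2.94×10⁻⁵ T.
Between antiparallel currents both contributions point the same way, so they add. B = B₁ + B₂ = 1.23×10⁻⁴ + 2.94×10⁻⁵ = 1.52×10⁻⁴ T.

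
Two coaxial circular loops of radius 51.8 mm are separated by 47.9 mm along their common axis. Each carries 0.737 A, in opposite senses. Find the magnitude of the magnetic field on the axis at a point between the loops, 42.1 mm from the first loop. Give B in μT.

B ≈ 4.60 μT

Each loop contributes B = μ₀IR²/[2(R²+z²)^(3/2)] on the axis, with z measured from that loop.
Loop 1 (z = 0.0421 m): B₁ = 4.18×10⁻⁶ T. Loop 2 (z = 0.0058 m): B₂ = 8.77×10⁻⁶ T.
The fields oppose: B = |B₁ − B₂| = 4.60×10⁻⁶ T.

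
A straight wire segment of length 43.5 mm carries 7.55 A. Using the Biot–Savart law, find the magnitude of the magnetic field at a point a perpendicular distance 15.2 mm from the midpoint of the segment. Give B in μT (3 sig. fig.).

For a finite straight segment, B = (μ₀I/4πd)(sinθ₁ + sinθ₂), where θ₁, θ₂ are the angles from the perpendicular to each end.
The perpendicular from the point meets the wire at its midpoint, so each end is L/2 = 0.02175 m away along the wire.
sinθ₁ = 0.02175/√(0.02175²+0.0152²) = 0.8197; sinθ₂ = 0.02175/√(0.02175²+0.0152²) = 0.8197.
B = (4π×10⁻⁷ × 7.55) / (4π × 0.0152) × (0.8197 + 0.8197) = 8.14×10⁻⁵ T.

B ≈ 81.4 μT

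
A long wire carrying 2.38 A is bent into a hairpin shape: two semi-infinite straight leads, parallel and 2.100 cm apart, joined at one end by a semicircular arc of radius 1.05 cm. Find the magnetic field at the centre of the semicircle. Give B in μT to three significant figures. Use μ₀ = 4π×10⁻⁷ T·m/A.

B ≈ 117 μT

The semicircular arc contributes B_arc = μ₀I·π/(4πR) = μ₀I/(4R) = 7.12×10⁻⁵ T.
Each semi-infinite lead is at perpendicular distance R = 0.0105 m from the centre, with the perpendicular foot at its near end, so it contributes μ₀I/(4πR); both point the same way, together 4.53×10⁻⁵ T.
Arc and leads all point the same direction: B = 7.12×10⁻⁵ + 4.53×10⁻⁵ = 1.17×10⁻⁴ T.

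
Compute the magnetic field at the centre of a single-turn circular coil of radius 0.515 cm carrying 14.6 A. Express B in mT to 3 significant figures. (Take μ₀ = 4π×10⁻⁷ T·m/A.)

At the centre of a circular loop the Biot–Savart law gives B = μ₀I/(2R).
B = (4π×10⁻⁷ × 14.6) / (2 × 0.00515) = 1.78×10⁻³ T.

B ≈ 1.78 mT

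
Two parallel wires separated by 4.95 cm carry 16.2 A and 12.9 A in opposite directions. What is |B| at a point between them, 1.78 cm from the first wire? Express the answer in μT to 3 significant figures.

B ≈ 263 μT

Each long wire gives B = μ₀I/(2πd). Distances are d₁ = 0.0178 m and d₂ = 0.0317 m.
B₁ = 1.82×10⁻⁴ T, B₂ = 8.14×10⁻⁵ T.
Between antiparallel currents both contributions point the same way, so they add. B = B₁ + B₂ = 1.82×10⁻⁴ + 8.14×10⁻⁵ = 2.63×10⁻⁴ T.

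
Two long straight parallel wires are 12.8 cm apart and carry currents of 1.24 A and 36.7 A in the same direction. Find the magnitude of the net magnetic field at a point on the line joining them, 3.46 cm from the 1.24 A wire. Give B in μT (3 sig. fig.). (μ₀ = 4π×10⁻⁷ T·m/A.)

B ≈ 71.4 μT

Each long wire gives B = μ₀I/(2πd). Distances are d₁ = 0.0346 m and d₂ = 0.0934 m.
B₁ = 7.17×10⁻⁶ T, B₂ = 7.86×10⁻⁵ T.
Between parallel currents the two contributions point in opposite directions, so they subtract. B = |B₁ − B₂| = |7.17×10⁻⁶ − 7.86×10⁻⁵| = 7.14×10⁻⁵ T.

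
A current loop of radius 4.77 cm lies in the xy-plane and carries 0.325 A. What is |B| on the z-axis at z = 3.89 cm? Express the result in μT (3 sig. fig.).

On the axis of a circular loop, B = μ₀IR² / [2(R²+z²)^(3/2)].
R² + z² = (0.0477)² + (0.0389)² = 0.003789 m², and (R²+z²)^(3/2) = 2.33×10⁻⁴ m³.
B = (4π×10⁻⁷ × 0.325 × 0.002275) / (2 × 2.33×10⁻⁴) = 1.99×10⁻⁶ T.

B ≈ 1.99 μT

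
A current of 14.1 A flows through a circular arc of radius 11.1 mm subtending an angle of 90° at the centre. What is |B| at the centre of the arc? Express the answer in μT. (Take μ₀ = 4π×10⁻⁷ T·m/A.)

The Biot–Savart field of a circular arc at its centre is B = μ₀Iφ/(4πR), with φ = 1.571 rad.
B = (4π×10⁻⁷ × 14.1 × 1.571) / (4π × 0.0111) = 2.00×10⁻⁴ T.

B ≈ 200 μT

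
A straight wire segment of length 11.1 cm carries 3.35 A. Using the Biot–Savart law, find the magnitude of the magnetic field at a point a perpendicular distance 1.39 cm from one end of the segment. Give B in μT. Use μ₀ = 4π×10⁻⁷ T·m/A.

For a finite straight segment, B = (μ₀I/4πd)(sinθ₁ + sinθ₂), where θ₁, θ₂ are the angles from the perpendicular to each end.
The perpendicular foot is at one end, so the two end-offsets along the wire are 0 and L = 0.111 m.
sinθ₁ = 0/√(0²+0.0139²) = 0.0000; sinθ₂ = 0.111/√(0.111²+0.0139²) = 0.9923.
B = (4π×10⁻⁷ × 3.35) / (4π × 0.0139) × (0.0000 + 0.9923) = 2.39×10⁻⁵ T.

B ≈ 23.9 μT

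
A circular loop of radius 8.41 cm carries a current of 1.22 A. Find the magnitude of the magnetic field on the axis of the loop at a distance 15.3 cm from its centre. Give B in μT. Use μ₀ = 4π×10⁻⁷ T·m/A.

On the axis of a circular loop, B = μ₀IR² / [2(R²+z²)^(3/2)].
R² + z² = (0.0841)² + (0.153)² = 0.03048 m², and (R²+z²)^(3/2) = 5.32×10⁻³ m³.
B = (4π×10⁻⁷ × 1.22 × 0.007073) / (2 × 5.32×10⁻³) = 1.02×10⁻⁶ T.

B ≈ 1.02 μT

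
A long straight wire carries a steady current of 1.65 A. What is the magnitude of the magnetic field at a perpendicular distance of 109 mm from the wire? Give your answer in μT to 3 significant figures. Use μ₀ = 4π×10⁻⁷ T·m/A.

B ≈ 3.03 μT

For an infinitely long straight wire, B = μ₀I/(2πd).
B = (4π×10⁻⁷ × 1.65) / (2π × 0.109) = 3.03×10⁻⁶ T.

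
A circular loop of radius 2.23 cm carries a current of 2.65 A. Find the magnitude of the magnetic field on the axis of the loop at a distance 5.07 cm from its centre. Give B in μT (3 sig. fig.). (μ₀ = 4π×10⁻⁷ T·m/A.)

B ≈ 4.87 μT

On the axis of a circular loop, B = μ₀IR² / [2(R²+z²)^(3/2)].
R² + z² = (0.0223)² + (0.0507)² = 0.003068 m², and (R²+z²)^(3/2) = 1.70×10⁻⁴ m³.
B = (4π×10⁻⁷ × 2.65 × 0.0004973) / (2 × 1.70×10⁻⁴) = 4.87×10⁻⁶ T.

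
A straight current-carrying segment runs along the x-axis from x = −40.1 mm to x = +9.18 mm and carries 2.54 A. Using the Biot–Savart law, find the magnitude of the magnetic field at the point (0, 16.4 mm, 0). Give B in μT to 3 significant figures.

For a finite straight segment, B = (μ₀I/4πd)(sinθ₁ + sinθ₂), where θ₁, θ₂ are the angles from the perpendicular to each end.
The perpendicular distance is d = 0.0164 m; the end-offsets along the wire are a = 0.0401 m and b = 0.00918 m.
sinθ₁ = 0.0401/√(0.0401²+0.0164²) = 0.9256; sinθ₂ = 0.00918/√(0.00918²+0.0164²) = 0.4884.
B = (4π×10⁻⁷ × 2.54) / (4π × 0.0164) × (0.9256 + 0.4884) = 2.19×10⁻⁵ T.

B ≈ 21.9 μT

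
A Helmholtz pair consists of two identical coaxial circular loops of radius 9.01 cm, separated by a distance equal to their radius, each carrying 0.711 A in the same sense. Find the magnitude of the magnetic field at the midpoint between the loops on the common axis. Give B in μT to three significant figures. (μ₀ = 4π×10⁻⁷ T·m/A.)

Each loop contributes B = μ₀IR²/[2(R²+z²)^(3/2)] on the axis, with z measured from that loop.
Loop 1 (z = 0.04505 m): B₁ = 3.55×10⁻⁶ T. Loop 2 (z = 0.04505 m): B₂ = 3.55×10⁻⁶ T.
The fields add: B = B₁ + B₂ = 7.10×10⁻⁶ T.

B ≈ 7.10 μT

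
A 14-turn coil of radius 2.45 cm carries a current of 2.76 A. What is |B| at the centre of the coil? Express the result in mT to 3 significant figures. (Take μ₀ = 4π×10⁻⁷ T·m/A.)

B ≈ 0.991 mT

For an N-turn flat coil, B = Nμ₀I/(2R) with R = 0.0245 m.
B = 14 × 7.08×10⁻⁵ T = 9.91×10⁻⁴ T.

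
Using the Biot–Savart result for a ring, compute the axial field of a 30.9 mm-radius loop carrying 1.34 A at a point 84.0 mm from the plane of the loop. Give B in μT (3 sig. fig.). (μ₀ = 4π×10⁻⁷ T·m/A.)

On the axis of a circular loop, B = μ₀IR² / [2(R²+z²)^(3/2)].
R² + z² = (0.0309)² + (0.084)² = 0.008011 m², and (R²+z²)^(3/2) = 7.17×10⁻⁴ m³.
B = (4π×10⁻⁷ × 1.34 × 0.0009548) / (2 × 7.17×10⁻⁴) = 1.12×10⁻⁶ T.

B ≈ 1.12 μT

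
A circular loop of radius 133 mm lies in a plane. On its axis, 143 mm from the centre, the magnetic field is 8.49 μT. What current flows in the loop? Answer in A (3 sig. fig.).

I ≈ 5.69 A

On the axis of a loop, B = μ₀IR²/[2(R²+z²)^(3/2)], so I = 2B(R²+z²)^(3/2)/(μ₀R²).
R² + z² = 0.01769 + 0.02045 = 0.03814 m²; raised to 3/2 gives 7.45×10⁻³ m³.
I = 2 × 8.49×10⁻⁶ × 7.45×10⁻³ / (1.26×10⁻⁶ × 0.01769) = 5.69 A.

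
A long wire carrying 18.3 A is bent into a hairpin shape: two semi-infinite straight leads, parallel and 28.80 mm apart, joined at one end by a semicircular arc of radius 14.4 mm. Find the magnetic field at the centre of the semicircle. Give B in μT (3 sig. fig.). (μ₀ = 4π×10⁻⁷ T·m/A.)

The semicircular arc contributes B_arc = μ₀I·π/(4πR) = μ₀I/(4R) = 3.99×10⁻⁴ T.
Each semi-infinite lead is at perpendicular distance R = 0.0144 m from the centre, with the perpendicular foot at its near end, so it contributes μ₀I/(4πR); both point the same way, together 2.54×10⁻⁴ T.
Arc and leads all point the same direction: B = 3.99×10⁻⁴ + 2.54×10⁻⁴ = 6.53×10⁻⁴ T.

B ≈ 653 μT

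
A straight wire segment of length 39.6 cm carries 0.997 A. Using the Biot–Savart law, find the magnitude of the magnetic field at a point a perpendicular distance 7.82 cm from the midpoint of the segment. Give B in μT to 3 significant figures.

For a finite straight segment, B = (μ₀I/4πd)(sinθ₁ + sinθ₂), where θ₁, θ₂ are the angles from the perpendicular to each end.
The perpendicular from the point meets the wire at its midpoint, so each end is L/2 = 0.198 m away along the wire.
sinθ₁ = 0.198/√(0.198²+0.0782²) = 0.9301; sinθ₂ = 0.198/√(0.198²+0.0782²) = 0.9301.
B = (4π×10⁻⁷ × 0.997) / (4π × 0.0782) × (0.9301 + 0.9301) = 2.37×10⁻⁶ T.

B ≈ 2.37 μT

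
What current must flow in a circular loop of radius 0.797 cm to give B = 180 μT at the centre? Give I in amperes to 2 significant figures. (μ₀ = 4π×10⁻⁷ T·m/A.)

I ≈ 2.3 A

At the centre of a circular loop B = μ₀I/(2R), so I = 2RB/μ₀.
With R = 0.00797 m, I = 2 × 0.00797 × 1.80×10⁻⁴ / (4π×10⁻⁷) = 2.28 A.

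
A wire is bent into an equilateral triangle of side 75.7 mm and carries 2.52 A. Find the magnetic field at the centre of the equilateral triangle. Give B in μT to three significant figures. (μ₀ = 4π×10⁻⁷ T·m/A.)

B ≈ 59.9 μT

Each side is a finite straight segment at perpendicular distance d = a/(2 tan(π/3)) = 0.02185 m from the centre, with end-angles ±π/3.
One side contributes B₁ = (μ₀I/4πd)·2 sin(π/3) = 2.00×10⁻⁵ T.
All 3 sides add in the same direction: B = 3 × 2.00×10⁻⁵ = 5.99×10⁻⁵ T.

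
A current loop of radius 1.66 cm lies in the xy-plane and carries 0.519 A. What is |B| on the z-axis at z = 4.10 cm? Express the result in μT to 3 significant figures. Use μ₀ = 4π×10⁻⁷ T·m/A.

B ≈ 1.04 μT

On the axis of a circular loop, B = μ₀IR² / [2(R²+z²)^(3/2)].
R² + z² = (0.0166)² + (0.041)² = 0.001957 m², and (R²+z²)^(3/2) = 8.65×10⁻⁵ m³.
B = (4π×10⁻⁷ × 0.519 × 0.0002756) / (2 × 8.65×10⁻⁵) = 1.04×10⁻⁶ T.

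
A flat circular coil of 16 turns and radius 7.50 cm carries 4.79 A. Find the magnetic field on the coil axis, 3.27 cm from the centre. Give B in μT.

For an N-turn flat coil, B = Nμ₀IR²/[2(R²+z²)^(3/2)] with R = 0.075 m, z = 0.0327 m.
B = 16 × 3.09×10⁻⁵ T = 4.95×10⁻⁴ T.

B ≈ 495 μT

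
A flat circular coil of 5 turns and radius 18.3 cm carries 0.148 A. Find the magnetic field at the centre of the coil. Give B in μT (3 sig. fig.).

For an N-turn flat coil, B = Nμ₀I/(2R) with R = 0.183 m.
B = 5 × 5.08×10⁻⁷ T = 2.54×10⁻⁶ T.

B ≈ 2.54 μT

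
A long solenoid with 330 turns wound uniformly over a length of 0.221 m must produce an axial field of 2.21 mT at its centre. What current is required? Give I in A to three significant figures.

Inside a long solenoid B = μ₀nI with n = 1493 m⁻¹, so I = B/(μ₀n).
I = 2.21×10⁻³ / (4π×10⁻⁷ × 1493) = 1.18 A.

I ≈ 1.18 A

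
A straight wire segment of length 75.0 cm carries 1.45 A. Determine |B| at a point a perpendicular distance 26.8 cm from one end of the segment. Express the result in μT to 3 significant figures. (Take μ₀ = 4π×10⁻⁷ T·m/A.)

B ≈ 0.509 μT

For a finite straight segment, B = (μ₀I/4πd)(sinθ₁ + sinθ₂), where θ₁, θ₂ are the angles from the perpendicular to each end.
The perpendicular foot is at one end, so the two end-offsets along the wire are 0 and L = 0.75 m.
sinθ₁ = 0/√(0²+0.268²) = 0.0000; sinθ₂ = 0.75/√(0.75²+0.268²) = 0.9417.
B = (4π×10⁻⁷ × 1.45) / (4π × 0.268) × (0.0000 + 0.9417) = 5.09×10⁻⁷ T.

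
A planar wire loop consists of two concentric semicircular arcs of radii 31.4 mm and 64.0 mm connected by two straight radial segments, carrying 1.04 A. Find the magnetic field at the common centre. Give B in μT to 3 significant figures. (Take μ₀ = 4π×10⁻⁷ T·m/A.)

The radial connectors point toward the centre, so dl × r̂ = 0 and they contribute nothing.
Each semicircle gives μ₀I/(4R): inner arc 1.04×10⁻⁵ T, outer arc 5.11×10⁻⁶ T.
The two arcs carry current in opposite angular senses, so their fields oppose: B = |1.04×10⁻⁵ − 5.11×10⁻⁶| = 5.30×10⁻⁶ T.

B ≈ 5.30 μT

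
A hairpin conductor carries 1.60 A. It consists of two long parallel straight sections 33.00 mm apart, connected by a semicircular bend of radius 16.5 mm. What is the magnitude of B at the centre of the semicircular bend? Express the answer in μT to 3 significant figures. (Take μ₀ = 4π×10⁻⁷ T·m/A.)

B ≈ 49.9 μT

The semicircular arc contributes B_arc = μ₀I·π/(4πR) = μ₀I/(4R) = 3.05×10⁻⁵ T.
Each semi-infinite lead is at perpendicular distance R = 0.0165 m from the centre, with the perpendicular foot at its near end, so it contributes μ₀I/(4πR); both point the same way, together 1.94×10⁻⁵ T.
Arc and leads all point the same direction: B = 3.05×10⁻⁵ + 1.94×10⁻⁵ = 4.99×10⁻⁵ T.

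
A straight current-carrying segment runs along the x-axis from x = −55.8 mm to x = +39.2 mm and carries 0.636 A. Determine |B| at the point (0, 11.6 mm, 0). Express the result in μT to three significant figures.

B ≈ 10.6 μT

For a finite straight segment, B = (μ₀I/4πd)(sinθ₁ + sinθ₂), where θ₁, θ₂ are the angles from the perpendicular to each end.
The perpendicular distance is d = 0.0116 m; the end-offsets along the wire are a = 0.0558 m and b = 0.0392 m.
sinθ₁ = 0.0558/√(0.0558²+0.0116²) = 0.9791; sinθ₂ = 0.0392/√(0.0392²+0.0116²) = 0.9589.
B = (4π×10⁻⁷ × 0.636) / (4π × 0.0116) × (0.9791 + 0.9589) = 1.06×10⁻⁵ T.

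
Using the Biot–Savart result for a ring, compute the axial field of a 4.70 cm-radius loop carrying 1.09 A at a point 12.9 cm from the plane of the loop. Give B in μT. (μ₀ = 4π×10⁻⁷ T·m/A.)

On the axis of a circular loop, B = μ₀IR² / [2(R²+z²)^(3/2)].
R² + z² = (0.047)² + (0.129)² = 0.01885 m², and (R²+z²)^(3/2) = 2.59×10⁻³ m³.
B = (4π×10⁻⁷ × 1.09 × 0.002209) / (2 × 2.59×10⁻³) = 5.85×10⁻⁷ T.

B ≈ 0.585 μT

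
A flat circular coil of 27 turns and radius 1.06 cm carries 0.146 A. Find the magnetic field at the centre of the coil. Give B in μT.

B ≈ 234 μT

For an N-turn flat coil, B = Nμ₀I/(2R) with R = 0.0106 m.
B = 27 × 8.65×10⁻⁶ T = 2.34×10⁻⁴ T.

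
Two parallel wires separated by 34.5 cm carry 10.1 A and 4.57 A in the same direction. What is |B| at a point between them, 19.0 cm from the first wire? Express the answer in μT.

Each long wire gives B = μ₀I/(2πd). Distances are d₁ = 0.19 m and d₂ = 0.155 m.
B₁ = 1.06×10⁻⁵ T, B₂ = 5.90×10⁻⁶ T.
Between parallel currents the two contributions point in opposite directions, so they subtract. B = |B₁ − B₂| = |1.06×10⁻⁵ − 5.90×10⁻⁶| = 4.73×10⁻⁶ T.

B ≈ 4.73 μT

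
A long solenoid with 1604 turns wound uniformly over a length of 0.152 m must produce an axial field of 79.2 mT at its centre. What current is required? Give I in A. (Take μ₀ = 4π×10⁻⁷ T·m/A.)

I ≈ 5.97 A

Inside a long solenoid B = μ₀nI with n = 1.055×10⁴ m⁻¹, so I = B/(μ₀n).
I = 7.92×10⁻² / (4π×10⁻⁷ × 1.055×10⁴) = 5.97 A.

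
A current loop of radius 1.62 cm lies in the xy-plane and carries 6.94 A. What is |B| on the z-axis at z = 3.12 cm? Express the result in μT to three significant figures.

B ≈ 26.3 μT

On the axis of a circular loop, B = μ₀IR² / [2(R²+z²)^(3/2)].
R² + z² = (0.0162)² + (0.0312)² = 0.001236 m², and (R²+z²)^(3/2) = 4.34×10⁻⁵ m³.
B = (4π×10⁻⁷ × 6.94 × 0.0002624) / (2 × 4.34×10⁻⁵) = 2.63×10⁻⁵ T.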